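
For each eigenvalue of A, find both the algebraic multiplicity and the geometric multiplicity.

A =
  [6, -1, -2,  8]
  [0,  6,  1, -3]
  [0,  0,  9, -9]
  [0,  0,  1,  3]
λ = 6: alg = 4, geom = 2

Step 1 — factor the characteristic polynomial to read off the algebraic multiplicities:
  χ_A(x) = (x - 6)^4

Step 2 — compute geometric multiplicities via the rank-nullity identity g(λ) = n − rank(A − λI):
  rank(A − (6)·I) = 2, so dim ker(A − (6)·I) = n − 2 = 2

Summary:
  λ = 6: algebraic multiplicity = 4, geometric multiplicity = 2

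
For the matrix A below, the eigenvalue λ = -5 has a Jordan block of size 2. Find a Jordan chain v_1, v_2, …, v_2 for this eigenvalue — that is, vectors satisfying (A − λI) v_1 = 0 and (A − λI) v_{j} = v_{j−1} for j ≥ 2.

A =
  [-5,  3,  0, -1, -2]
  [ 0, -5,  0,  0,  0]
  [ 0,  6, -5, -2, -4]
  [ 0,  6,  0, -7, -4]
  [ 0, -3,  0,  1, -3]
A Jordan chain for λ = -5 of length 2:
v_1 = (3, 0, 6, 6, -3)ᵀ
v_2 = (0, 1, 0, 0, 0)ᵀ

Let N = A − (-5)·I. We want v_2 with N^2 v_2 = 0 but N^1 v_2 ≠ 0; then v_{j-1} := N · v_j for j = 2, …, 2.

Pick v_2 = (0, 1, 0, 0, 0)ᵀ.
Then v_1 = N · v_2 = (3, 0, 6, 6, -3)ᵀ.

Sanity check: (A − (-5)·I) v_1 = (0, 0, 0, 0, 0)ᵀ = 0. ✓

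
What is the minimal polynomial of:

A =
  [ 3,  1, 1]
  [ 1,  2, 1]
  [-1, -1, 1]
x^3 - 6*x^2 + 12*x - 8

The characteristic polynomial is χ_A(x) = (x - 2)^3, so the eigenvalues are known. The minimal polynomial is
  m_A(x) = Π_λ (x − λ)^{k_λ}
where k_λ is the size of the *largest* Jordan block for λ (equivalently, the smallest k with (A − λI)^k v = 0 for every generalised eigenvector v of λ).

  λ = 2: largest Jordan block has size 3, contributing (x − 2)^3

So m_A(x) = (x - 2)^3 = x^3 - 6*x^2 + 12*x - 8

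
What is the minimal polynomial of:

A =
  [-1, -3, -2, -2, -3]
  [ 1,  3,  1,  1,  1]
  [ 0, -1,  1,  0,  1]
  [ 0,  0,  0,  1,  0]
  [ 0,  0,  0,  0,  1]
x^3 - 3*x^2 + 3*x - 1

The characteristic polynomial is χ_A(x) = (x - 1)^5, so the eigenvalues are known. The minimal polynomial is
  m_A(x) = Π_λ (x − λ)^{k_λ}
where k_λ is the size of the *largest* Jordan block for λ (equivalently, the smallest k with (A − λI)^k v = 0 for every generalised eigenvector v of λ).

  λ = 1: largest Jordan block has size 3, contributing (x − 1)^3

So m_A(x) = (x - 1)^3 = x^3 - 3*x^2 + 3*x - 1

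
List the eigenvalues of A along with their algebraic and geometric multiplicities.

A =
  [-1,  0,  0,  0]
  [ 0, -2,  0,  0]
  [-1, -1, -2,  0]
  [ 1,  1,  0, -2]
λ = -2: alg = 3, geom = 2; λ = -1: alg = 1, geom = 1

Step 1 — factor the characteristic polynomial to read off the algebraic multiplicities:
  χ_A(x) = (x + 1)*(x + 2)^3

Step 2 — compute geometric multiplicities via the rank-nullity identity g(λ) = n − rank(A − λI):
  rank(A − (-2)·I) = 2, so dim ker(A − (-2)·I) = n − 2 = 2
  rank(A − (-1)·I) = 3, so dim ker(A − (-1)·I) = n − 3 = 1

Summary:
  λ = -2: algebraic multiplicity = 3, geometric multiplicity = 2
  λ = -1: algebraic multiplicity = 1, geometric multiplicity = 1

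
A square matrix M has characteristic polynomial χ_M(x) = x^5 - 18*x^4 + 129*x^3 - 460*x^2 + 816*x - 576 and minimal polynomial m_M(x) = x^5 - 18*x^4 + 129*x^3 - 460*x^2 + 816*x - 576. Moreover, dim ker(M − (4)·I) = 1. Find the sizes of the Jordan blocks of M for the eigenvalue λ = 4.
Block sizes for λ = 4: [3]

Step 1 — from the characteristic polynomial, algebraic multiplicity of λ = 4 is 3. From dim ker(M − (4)·I) = 1, there are exactly 1 Jordan blocks for λ = 4.
Step 2 — from the minimal polynomial, the factor (x − 4)^3 tells us the largest block for λ = 4 has size 3.
Step 3 — with total size 3, 1 blocks, and largest block 3, the block sizes (in nonincreasing order) are [3].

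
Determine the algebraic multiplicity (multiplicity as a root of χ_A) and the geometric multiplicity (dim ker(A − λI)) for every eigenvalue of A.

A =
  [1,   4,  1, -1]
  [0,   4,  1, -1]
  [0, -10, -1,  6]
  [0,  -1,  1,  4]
λ = 1: alg = 3, geom = 1; λ = 5: alg = 1, geom = 1

Step 1 — factor the characteristic polynomial to read off the algebraic multiplicities:
  χ_A(x) = (x - 5)*(x - 1)^3

Step 2 — compute geometric multiplicities via the rank-nullity identity g(λ) = n − rank(A − λI):
  rank(A − (1)·I) = 3, so dim ker(A − (1)·I) = n − 3 = 1
  rank(A − (5)·I) = 3, so dim ker(A − (5)·I) = n − 3 = 1

Summary:
  λ = 1: algebraic multiplicity = 3, geometric multiplicity = 1
  λ = 5: algebraic multiplicity = 1, geometric multiplicity = 1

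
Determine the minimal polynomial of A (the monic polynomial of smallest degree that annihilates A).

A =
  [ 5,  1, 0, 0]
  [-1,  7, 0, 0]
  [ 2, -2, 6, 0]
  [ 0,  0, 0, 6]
x^2 - 12*x + 36

The characteristic polynomial is χ_A(x) = (x - 6)^4, so the eigenvalues are known. The minimal polynomial is
  m_A(x) = Π_λ (x − λ)^{k_λ}
where k_λ is the size of the *largest* Jordan block for λ (equivalently, the smallest k with (A − λI)^k v = 0 for every generalised eigenvector v of λ).

  λ = 6: largest Jordan block has size 2, contributing (x − 6)^2

So m_A(x) = (x - 6)^2 = x^2 - 12*x + 36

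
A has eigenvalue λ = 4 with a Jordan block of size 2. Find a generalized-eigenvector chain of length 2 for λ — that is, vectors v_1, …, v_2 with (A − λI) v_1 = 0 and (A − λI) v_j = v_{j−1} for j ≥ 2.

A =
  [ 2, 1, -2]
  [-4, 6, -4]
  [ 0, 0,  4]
A Jordan chain for λ = 4 of length 2:
v_1 = (-2, -4, 0)ᵀ
v_2 = (1, 0, 0)ᵀ

Let N = A − (4)·I. We want v_2 with N^2 v_2 = 0 but N^1 v_2 ≠ 0; then v_{j-1} := N · v_j for j = 2, …, 2.

Pick v_2 = (1, 0, 0)ᵀ.
Then v_1 = N · v_2 = (-2, -4, 0)ᵀ.

Sanity check: (A − (4)·I) v_1 = (0, 0, 0)ᵀ = 0. ✓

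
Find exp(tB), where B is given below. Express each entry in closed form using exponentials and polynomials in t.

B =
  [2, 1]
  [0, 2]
e^{tB} =
  [exp(2*t), t*exp(2*t)]
  [0, exp(2*t)]

Strategy: write B = P · J · P⁻¹ where J is a Jordan canonical form, so e^{tB} = P · e^{tJ} · P⁻¹, and e^{tJ} can be computed block-by-block.

B has Jordan form
J =
  [2, 1]
  [0, 2]
(up to reordering of blocks).

Per-block formulas:
  For a 2×2 Jordan block J_2(2): exp(t · J_2(2)) = e^(2t)·(I + t·N), where N is the 2×2 nilpotent shift.

After assembling e^{tJ} and conjugating by P, we get:

e^{tB} =
  [exp(2*t), t*exp(2*t)]
  [0, exp(2*t)]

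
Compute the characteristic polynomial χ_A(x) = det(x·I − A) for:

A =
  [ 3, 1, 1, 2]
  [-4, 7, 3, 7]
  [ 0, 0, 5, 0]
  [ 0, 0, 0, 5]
x^4 - 20*x^3 + 150*x^2 - 500*x + 625

Expanding det(x·I − A) (e.g. by cofactor expansion or by noting that A is similar to its Jordan form J, which has the same characteristic polynomial as A) gives
  χ_A(x) = x^4 - 20*x^3 + 150*x^2 - 500*x + 625
which factors as (x - 5)^4. The eigenvalues (with algebraic multiplicities) are λ = 5 with multiplicity 4.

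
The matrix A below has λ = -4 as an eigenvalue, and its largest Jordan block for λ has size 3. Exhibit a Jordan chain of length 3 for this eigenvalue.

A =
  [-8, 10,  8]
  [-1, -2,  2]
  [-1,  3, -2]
A Jordan chain for λ = -4 of length 3:
v_1 = (-2, 0, -1)ᵀ
v_2 = (-4, -1, -1)ᵀ
v_3 = (1, 0, 0)ᵀ

Let N = A − (-4)·I. We want v_3 with N^3 v_3 = 0 but N^2 v_3 ≠ 0; then v_{j-1} := N · v_j for j = 3, …, 2.

Pick v_3 = (1, 0, 0)ᵀ.
Then v_2 = N · v_3 = (-4, -1, -1)ᵀ.
Then v_1 = N · v_2 = (-2, 0, -1)ᵀ.

Sanity check: (A − (-4)·I) v_1 = (0, 0, 0)ᵀ = 0. ✓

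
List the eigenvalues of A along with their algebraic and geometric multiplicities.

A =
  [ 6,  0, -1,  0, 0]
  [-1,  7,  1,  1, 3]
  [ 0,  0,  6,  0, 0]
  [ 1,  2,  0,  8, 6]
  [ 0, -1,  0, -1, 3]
λ = 6: alg = 5, geom = 2

Step 1 — factor the characteristic polynomial to read off the algebraic multiplicities:
  χ_A(x) = (x - 6)^5

Step 2 — compute geometric multiplicities via the rank-nullity identity g(λ) = n − rank(A − λI):
  rank(A − (6)·I) = 3, so dim ker(A − (6)·I) = n − 3 = 2

Summary:
  λ = 6: algebraic multiplicity = 5, geometric multiplicity = 2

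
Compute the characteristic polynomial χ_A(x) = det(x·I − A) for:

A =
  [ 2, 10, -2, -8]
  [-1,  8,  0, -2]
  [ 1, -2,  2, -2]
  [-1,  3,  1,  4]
x^4 - 16*x^3 + 96*x^2 - 256*x + 256

Expanding det(x·I − A) (e.g. by cofactor expansion or by noting that A is similar to its Jordan form J, which has the same characteristic polynomial as A) gives
  χ_A(x) = x^4 - 16*x^3 + 96*x^2 - 256*x + 256
which factors as (x - 4)^4. The eigenvalues (with algebraic multiplicities) are λ = 4 with multiplicity 4.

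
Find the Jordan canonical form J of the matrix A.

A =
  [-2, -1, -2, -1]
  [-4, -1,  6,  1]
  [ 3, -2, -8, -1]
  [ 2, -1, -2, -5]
J_2(-4) ⊕ J_2(-4)

The characteristic polynomial is
  det(x·I − A) = x^4 + 16*x^3 + 96*x^2 + 256*x + 256 = (x + 4)^4

Eigenvalues and multiplicities (the geometric multiplicity of λ is n − rank(A − λI), which equals the number of Jordan blocks for λ):
  λ = -4: algebraic multiplicity = 4, geometric multiplicity = 2

Determining the block sizes for each eigenvalue:
  λ = -4: with am = 4 and gm = 2, the partition is not yet determined (e.g. several partitions of 4 into 2 parts exist). Let N = A − (-4)·I. Computing rank(N^1) = 2, rank(N^2) = 0; the number of blocks of size ≥ j is rank(N^{j−1}) − rank(N^j), giving [2, 2]. So we have 2 block(s) of size 2 → block sizes [2, 2]

Assembling the blocks gives a Jordan form
J =
  [-4,  1,  0,  0]
  [ 0, -4,  0,  0]
  [ 0,  0, -4,  1]
  [ 0,  0,  0, -4]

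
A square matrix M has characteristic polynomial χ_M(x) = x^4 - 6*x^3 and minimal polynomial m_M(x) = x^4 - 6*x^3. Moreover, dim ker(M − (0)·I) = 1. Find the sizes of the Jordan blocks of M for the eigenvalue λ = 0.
Block sizes for λ = 0: [3]

Step 1 — from the characteristic polynomial, algebraic multiplicity of λ = 0 is 3. From dim ker(M − (0)·I) = 1, there are exactly 1 Jordan blocks for λ = 0.
Step 2 — from the minimal polynomial, the factor (x − 0)^3 tells us the largest block for λ = 0 has size 3.
Step 3 — with total size 3, 1 blocks, and largest block 3, the block sizes (in nonincreasing order) are [3].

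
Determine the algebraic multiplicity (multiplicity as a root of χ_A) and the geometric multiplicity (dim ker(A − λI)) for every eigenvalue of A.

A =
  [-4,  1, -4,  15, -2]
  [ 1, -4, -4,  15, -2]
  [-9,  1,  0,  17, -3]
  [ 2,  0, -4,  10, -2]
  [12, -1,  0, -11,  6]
λ = -5: alg = 2, geom = 1; λ = 6: alg = 3, geom = 2

Step 1 — factor the characteristic polynomial to read off the algebraic multiplicities:
  χ_A(x) = (x - 6)^3*(x + 5)^2

Step 2 — compute geometric multiplicities via the rank-nullity identity g(λ) = n − rank(A − λI):
  rank(A − (-5)·I) = 4, so dim ker(A − (-5)·I) = n − 4 = 1
  rank(A − (6)·I) = 3, so dim ker(A − (6)·I) = n − 3 = 2

Summary:
  λ = -5: algebraic multiplicity = 2, geometric multiplicity = 1
  λ = 6: algebraic multiplicity = 3, geometric multiplicity = 2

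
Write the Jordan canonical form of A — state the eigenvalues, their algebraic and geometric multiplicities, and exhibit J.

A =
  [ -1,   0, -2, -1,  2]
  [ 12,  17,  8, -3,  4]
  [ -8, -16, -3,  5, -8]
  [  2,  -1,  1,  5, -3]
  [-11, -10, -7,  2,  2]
J_1(1) ⊕ J_1(4) ⊕ J_3(5)

The characteristic polynomial is
  det(x·I − A) = x^5 - 20*x^4 + 154*x^3 - 560*x^2 + 925*x - 500 = (x - 5)^3*(x - 4)*(x - 1)

Eigenvalues and multiplicities (the geometric multiplicity of λ is n − rank(A − λI), which equals the number of Jordan blocks for λ):
  λ = 1: algebraic multiplicity = 1, geometric multiplicity = 1
  λ = 4: algebraic multiplicity = 1, geometric multiplicity = 1
  λ = 5: algebraic multiplicity = 3, geometric multiplicity = 1

Determining the block sizes for each eigenvalue:
  λ = 1: one block (gm = 1), so the single block has size am = 1 → block sizes [1]
  λ = 4: one block (gm = 1), so the single block has size am = 1 → block sizes [1]
  λ = 5: one block (gm = 1), so the single block has size am = 3 → block sizes [3]

Assembling the blocks gives a Jordan form
J =
  [1, 0, 0, 0, 0]
  [0, 4, 0, 0, 0]
  [0, 0, 5, 1, 0]
  [0, 0, 0, 5, 1]
  [0, 0, 0, 0, 5]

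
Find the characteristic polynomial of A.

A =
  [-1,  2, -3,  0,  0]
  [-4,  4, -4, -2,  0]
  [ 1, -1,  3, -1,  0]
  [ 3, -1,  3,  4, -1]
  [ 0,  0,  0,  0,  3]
x^5 - 13*x^4 + 67*x^3 - 171*x^2 + 216*x - 108

Expanding det(x·I − A) (e.g. by cofactor expansion or by noting that A is similar to its Jordan form J, which has the same characteristic polynomial as A) gives
  χ_A(x) = x^5 - 13*x^4 + 67*x^3 - 171*x^2 + 216*x - 108
which factors as (x - 3)^3*(x - 2)^2. The eigenvalues (with algebraic multiplicities) are λ = 2 with multiplicity 2, λ = 3 with multiplicity 3.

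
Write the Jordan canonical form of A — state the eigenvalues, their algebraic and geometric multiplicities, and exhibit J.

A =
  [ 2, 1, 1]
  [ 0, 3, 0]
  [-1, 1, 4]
J_2(3) ⊕ J_1(3)

The characteristic polynomial is
  det(x·I − A) = x^3 - 9*x^2 + 27*x - 27 = (x - 3)^3

Eigenvalues and multiplicities (the geometric multiplicity of λ is n − rank(A − λI), which equals the number of Jordan blocks for λ):
  λ = 3: algebraic multiplicity = 3, geometric multiplicity = 2

Determining the block sizes for each eigenvalue:
  λ = 3: 2 blocks summing to 3 forces exactly one block of size 2 and the rest size 1 → block sizes [2, 1]

Assembling the blocks gives a Jordan form
J =
  [3, 1, 0]
  [0, 3, 0]
  [0, 0, 3]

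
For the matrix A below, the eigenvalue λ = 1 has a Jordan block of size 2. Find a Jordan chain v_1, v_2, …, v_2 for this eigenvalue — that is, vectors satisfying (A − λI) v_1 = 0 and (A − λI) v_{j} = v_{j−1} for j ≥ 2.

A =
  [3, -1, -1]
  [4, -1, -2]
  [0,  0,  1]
A Jordan chain for λ = 1 of length 2:
v_1 = (2, 4, 0)ᵀ
v_2 = (1, 0, 0)ᵀ

Let N = A − (1)·I. We want v_2 with N^2 v_2 = 0 but N^1 v_2 ≠ 0; then v_{j-1} := N · v_j for j = 2, …, 2.

Pick v_2 = (1, 0, 0)ᵀ.
Then v_1 = N · v_2 = (2, 4, 0)ᵀ.

Sanity check: (A − (1)·I) v_1 = (0, 0, 0)ᵀ = 0. ✓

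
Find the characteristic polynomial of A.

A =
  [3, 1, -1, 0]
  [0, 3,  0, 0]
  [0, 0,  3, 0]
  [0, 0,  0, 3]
x^4 - 12*x^3 + 54*x^2 - 108*x + 81

Expanding det(x·I − A) (e.g. by cofactor expansion or by noting that A is similar to its Jordan form J, which has the same characteristic polynomial as A) gives
  χ_A(x) = x^4 - 12*x^3 + 54*x^2 - 108*x + 81
which factors as (x - 3)^4. The eigenvalues (with algebraic multiplicities) are λ = 3 with multiplicity 4.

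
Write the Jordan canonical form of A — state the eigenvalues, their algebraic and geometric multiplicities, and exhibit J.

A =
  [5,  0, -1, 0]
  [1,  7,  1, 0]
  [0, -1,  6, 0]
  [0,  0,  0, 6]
J_3(6) ⊕ J_1(6)

The characteristic polynomial is
  det(x·I − A) = x^4 - 24*x^3 + 216*x^2 - 864*x + 1296 = (x - 6)^4

Eigenvalues and multiplicities (the geometric multiplicity of λ is n − rank(A − λI), which equals the number of Jordan blocks for λ):
  λ = 6: algebraic multiplicity = 4, geometric multiplicity = 2

Determining the block sizes for each eigenvalue:
  λ = 6: with am = 4 and gm = 2, the partition is not yet determined (e.g. several partitions of 4 into 2 parts exist). Let N = A − (6)·I. Computing rank(N^1) = 2, rank(N^2) = 1, rank(N^3) = 0; the number of blocks of size ≥ j is rank(N^{j−1}) − rank(N^j), giving [2, 1, 1]. So we have 1 block(s) of size 3, 1 block(s) of size 1 → block sizes [3, 1]

Assembling the blocks gives a Jordan form
J =
  [6, 1, 0, 0]
  [0, 6, 1, 0]
  [0, 0, 6, 0]
  [0, 0, 0, 6]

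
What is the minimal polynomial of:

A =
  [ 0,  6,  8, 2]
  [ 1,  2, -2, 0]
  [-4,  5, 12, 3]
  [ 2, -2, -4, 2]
x^3 - 12*x^2 + 48*x - 64

The characteristic polynomial is χ_A(x) = (x - 4)^4, so the eigenvalues are known. The minimal polynomial is
  m_A(x) = Π_λ (x − λ)^{k_λ}
where k_λ is the size of the *largest* Jordan block for λ (equivalently, the smallest k with (A − λI)^k v = 0 for every generalised eigenvector v of λ).

  λ = 4: largest Jordan block has size 3, contributing (x − 4)^3

So m_A(x) = (x - 4)^3 = x^3 - 12*x^2 + 48*x - 64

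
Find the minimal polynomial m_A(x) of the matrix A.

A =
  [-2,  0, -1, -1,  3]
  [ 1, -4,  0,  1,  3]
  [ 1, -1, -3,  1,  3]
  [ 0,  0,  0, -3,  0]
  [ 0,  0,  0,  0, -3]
x^3 + 9*x^2 + 27*x + 27

The characteristic polynomial is χ_A(x) = (x + 3)^5, so the eigenvalues are known. The minimal polynomial is
  m_A(x) = Π_λ (x − λ)^{k_λ}
where k_λ is the size of the *largest* Jordan block for λ (equivalently, the smallest k with (A − λI)^k v = 0 for every generalised eigenvector v of λ).

  λ = -3: largest Jordan block has size 3, contributing (x + 3)^3

So m_A(x) = (x + 3)^3 = x^3 + 9*x^2 + 27*x + 27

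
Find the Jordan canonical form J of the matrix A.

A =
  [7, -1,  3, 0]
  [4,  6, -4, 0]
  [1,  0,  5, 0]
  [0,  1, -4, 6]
J_3(6) ⊕ J_1(6)

The characteristic polynomial is
  det(x·I − A) = x^4 - 24*x^3 + 216*x^2 - 864*x + 1296 = (x - 6)^4

Eigenvalues and multiplicities (the geometric multiplicity of λ is n − rank(A − λI), which equals the number of Jordan blocks for λ):
  λ = 6: algebraic multiplicity = 4, geometric multiplicity = 2

Determining the block sizes for each eigenvalue:
  λ = 6: with am = 4 and gm = 2, the partition is not yet determined (e.g. several partitions of 4 into 2 parts exist). Let N = A − (6)·I. Computing rank(N^1) = 2, rank(N^2) = 1, rank(N^3) = 0; the number of blocks of size ≥ j is rank(N^{j−1}) − rank(N^j), giving [2, 1, 1]. So we have 1 block(s) of size 3, 1 block(s) of size 1 → block sizes [3, 1]

Assembling the blocks gives a Jordan form
J =
  [6, 1, 0, 0]
  [0, 6, 1, 0]
  [0, 0, 6, 0]
  [0, 0, 0, 6]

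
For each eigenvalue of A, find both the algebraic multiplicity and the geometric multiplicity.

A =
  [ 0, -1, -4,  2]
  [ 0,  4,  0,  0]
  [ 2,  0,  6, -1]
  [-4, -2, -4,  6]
λ = 4: alg = 4, geom = 2

Step 1 — factor the characteristic polynomial to read off the algebraic multiplicities:
  χ_A(x) = (x - 4)^4

Step 2 — compute geometric multiplicities via the rank-nullity identity g(λ) = n − rank(A − λI):
  rank(A − (4)·I) = 2, so dim ker(A − (4)·I) = n − 2 = 2

Summary:
  λ = 4: algebraic multiplicity = 4, geometric multiplicity = 2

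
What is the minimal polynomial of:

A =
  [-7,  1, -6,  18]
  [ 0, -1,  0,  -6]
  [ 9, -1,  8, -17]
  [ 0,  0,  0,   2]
x^4 - 2*x^3 - 3*x^2 + 4*x + 4

The characteristic polynomial is χ_A(x) = (x - 2)^2*(x + 1)^2, so the eigenvalues are known. The minimal polynomial is
  m_A(x) = Π_λ (x − λ)^{k_λ}
where k_λ is the size of the *largest* Jordan block for λ (equivalently, the smallest k with (A − λI)^k v = 0 for every generalised eigenvector v of λ).

  λ = -1: largest Jordan block has size 2, contributing (x + 1)^2
  λ = 2: largest Jordan block has size 2, contributing (x − 2)^2

So m_A(x) = (x - 2)^2*(x + 1)^2 = x^4 - 2*x^3 - 3*x^2 + 4*x + 4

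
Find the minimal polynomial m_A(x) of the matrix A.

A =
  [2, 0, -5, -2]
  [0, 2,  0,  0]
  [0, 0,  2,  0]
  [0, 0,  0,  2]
x^2 - 4*x + 4

The characteristic polynomial is χ_A(x) = (x - 2)^4, so the eigenvalues are known. The minimal polynomial is
  m_A(x) = Π_λ (x − λ)^{k_λ}
where k_λ is the size of the *largest* Jordan block for λ (equivalently, the smallest k with (A − λI)^k v = 0 for every generalised eigenvector v of λ).

  λ = 2: largest Jordan block has size 2, contributing (x − 2)^2

So m_A(x) = (x - 2)^2 = x^2 - 4*x + 4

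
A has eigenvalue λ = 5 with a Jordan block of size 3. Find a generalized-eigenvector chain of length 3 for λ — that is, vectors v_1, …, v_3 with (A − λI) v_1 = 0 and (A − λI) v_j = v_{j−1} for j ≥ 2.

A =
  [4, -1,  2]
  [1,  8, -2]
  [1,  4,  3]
A Jordan chain for λ = 5 of length 3:
v_1 = (2, 0, 1)ᵀ
v_2 = (-1, 1, 1)ᵀ
v_3 = (1, 0, 0)ᵀ

Let N = A − (5)·I. We want v_3 with N^3 v_3 = 0 but N^2 v_3 ≠ 0; then v_{j-1} := N · v_j for j = 3, …, 2.

Pick v_3 = (1, 0, 0)ᵀ.
Then v_2 = N · v_3 = (-1, 1, 1)ᵀ.
Then v_1 = N · v_2 = (2, 0, 1)ᵀ.

Sanity check: (A − (5)·I) v_1 = (0, 0, 0)ᵀ = 0. ✓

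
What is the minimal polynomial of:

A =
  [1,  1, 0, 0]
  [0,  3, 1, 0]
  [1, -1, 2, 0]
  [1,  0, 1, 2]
x^3 - 6*x^2 + 12*x - 8

The characteristic polynomial is χ_A(x) = (x - 2)^4, so the eigenvalues are known. The minimal polynomial is
  m_A(x) = Π_λ (x − λ)^{k_λ}
where k_λ is the size of the *largest* Jordan block for λ (equivalently, the smallest k with (A − λI)^k v = 0 for every generalised eigenvector v of λ).

  λ = 2: largest Jordan block has size 3, contributing (x − 2)^3

So m_A(x) = (x - 2)^3 = x^3 - 6*x^2 + 12*x - 8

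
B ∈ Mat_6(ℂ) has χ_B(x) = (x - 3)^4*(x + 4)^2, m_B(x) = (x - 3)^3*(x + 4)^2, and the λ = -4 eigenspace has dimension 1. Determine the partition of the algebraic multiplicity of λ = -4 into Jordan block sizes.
Block sizes for λ = -4: [2]

Step 1 — from the characteristic polynomial, algebraic multiplicity of λ = -4 is 2. From dim ker(B − (-4)·I) = 1, there are exactly 1 Jordan blocks for λ = -4.
Step 2 — from the minimal polynomial, the factor (x + 4)^2 tells us the largest block for λ = -4 has size 2.
Step 3 — with total size 2, 1 blocks, and largest block 2, the block sizes (in nonincreasing order) are [2].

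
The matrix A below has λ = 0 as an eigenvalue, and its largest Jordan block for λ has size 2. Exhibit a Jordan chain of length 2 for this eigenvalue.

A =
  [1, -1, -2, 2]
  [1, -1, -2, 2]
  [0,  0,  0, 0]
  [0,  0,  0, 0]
A Jordan chain for λ = 0 of length 2:
v_1 = (1, 1, 0, 0)ᵀ
v_2 = (1, 0, 0, 0)ᵀ

Let N = A − (0)·I. We want v_2 with N^2 v_2 = 0 but N^1 v_2 ≠ 0; then v_{j-1} := N · v_j for j = 2, …, 2.

Pick v_2 = (1, 0, 0, 0)ᵀ.
Then v_1 = N · v_2 = (1, 1, 0, 0)ᵀ.

Sanity check: (A − (0)·I) v_1 = (0, 0, 0, 0)ᵀ = 0. ✓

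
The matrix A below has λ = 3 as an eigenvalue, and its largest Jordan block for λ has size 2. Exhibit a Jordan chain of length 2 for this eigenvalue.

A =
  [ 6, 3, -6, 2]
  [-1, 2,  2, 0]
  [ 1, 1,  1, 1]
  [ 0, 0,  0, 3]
A Jordan chain for λ = 3 of length 2:
v_1 = (3, -1, 1, 0)ᵀ
v_2 = (1, 0, 0, 0)ᵀ

Let N = A − (3)·I. We want v_2 with N^2 v_2 = 0 but N^1 v_2 ≠ 0; then v_{j-1} := N · v_j for j = 2, …, 2.

Pick v_2 = (1, 0, 0, 0)ᵀ.
Then v_1 = N · v_2 = (3, -1, 1, 0)ᵀ.

Sanity check: (A − (3)·I) v_1 = (0, 0, 0, 0)ᵀ = 0. ✓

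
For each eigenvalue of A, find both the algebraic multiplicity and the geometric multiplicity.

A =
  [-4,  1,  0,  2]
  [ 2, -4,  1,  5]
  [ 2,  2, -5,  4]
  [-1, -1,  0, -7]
λ = -5: alg = 4, geom = 2

Step 1 — factor the characteristic polynomial to read off the algebraic multiplicities:
  χ_A(x) = (x + 5)^4

Step 2 — compute geometric multiplicities via the rank-nullity identity g(λ) = n − rank(A − λI):
  rank(A − (-5)·I) = 2, so dim ker(A − (-5)·I) = n − 2 = 2

Summary:
  λ = -5: algebraic multiplicity = 4, geometric multiplicity = 2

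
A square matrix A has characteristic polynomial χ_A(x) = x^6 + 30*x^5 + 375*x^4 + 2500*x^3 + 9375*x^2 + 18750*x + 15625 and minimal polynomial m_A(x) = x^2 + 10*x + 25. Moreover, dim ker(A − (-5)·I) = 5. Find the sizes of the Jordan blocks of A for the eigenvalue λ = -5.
Block sizes for λ = -5: [2, 1, 1, 1, 1]

Step 1 — from the characteristic polynomial, algebraic multiplicity of λ = -5 is 6. From dim ker(A − (-5)·I) = 5, there are exactly 5 Jordan blocks for λ = -5.
Step 2 — from the minimal polynomial, the factor (x + 5)^2 tells us the largest block for λ = -5 has size 2.
Step 3 — with total size 6, 5 blocks, and largest block 2, the block sizes (in nonincreasing order) are [2, 1, 1, 1, 1].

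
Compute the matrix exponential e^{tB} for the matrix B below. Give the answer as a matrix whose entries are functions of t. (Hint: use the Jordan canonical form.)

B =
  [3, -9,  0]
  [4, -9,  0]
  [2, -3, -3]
e^{tB} =
  [6*t*exp(-3*t) + exp(-3*t), -9*t*exp(-3*t), 0]
  [4*t*exp(-3*t), -6*t*exp(-3*t) + exp(-3*t), 0]
  [2*t*exp(-3*t), -3*t*exp(-3*t), exp(-3*t)]

Strategy: write B = P · J · P⁻¹ where J is a Jordan canonical form, so e^{tB} = P · e^{tJ} · P⁻¹, and e^{tJ} can be computed block-by-block.

B has Jordan form
J =
  [-3,  1,  0]
  [ 0, -3,  0]
  [ 0,  0, -3]
(up to reordering of blocks).

Per-block formulas:
  For a 1×1 block at λ = -3: exp(t · [-3]) = [e^(-3t)].
  For a 2×2 Jordan block J_2(-3): exp(t · J_2(-3)) = e^(-3t)·(I + t·N), where N is the 2×2 nilpotent shift.

After assembling e^{tJ} and conjugating by P, we get:

e^{tB} =
  [6*t*exp(-3*t) + exp(-3*t), -9*t*exp(-3*t), 0]
  [4*t*exp(-3*t), -6*t*exp(-3*t) + exp(-3*t), 0]
  [2*t*exp(-3*t), -3*t*exp(-3*t), exp(-3*t)]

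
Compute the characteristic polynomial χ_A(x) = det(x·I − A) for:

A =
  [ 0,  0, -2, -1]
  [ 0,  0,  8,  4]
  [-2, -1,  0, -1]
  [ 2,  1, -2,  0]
x^4

Expanding det(x·I − A) (e.g. by cofactor expansion or by noting that A is similar to its Jordan form J, which has the same characteristic polynomial as A) gives
  χ_A(x) = x^4
which factors as x^4. The eigenvalues (with algebraic multiplicities) are λ = 0 with multiplicity 4.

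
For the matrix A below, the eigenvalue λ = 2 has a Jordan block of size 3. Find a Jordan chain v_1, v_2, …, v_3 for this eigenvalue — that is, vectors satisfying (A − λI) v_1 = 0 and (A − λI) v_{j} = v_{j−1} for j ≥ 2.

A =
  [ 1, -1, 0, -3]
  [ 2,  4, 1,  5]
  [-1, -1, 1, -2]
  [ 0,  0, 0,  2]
A Jordan chain for λ = 2 of length 3:
v_1 = (-1, 1, 0, 0)ᵀ
v_2 = (-1, 2, -1, 0)ᵀ
v_3 = (1, 0, 0, 0)ᵀ

Let N = A − (2)·I. We want v_3 with N^3 v_3 = 0 but N^2 v_3 ≠ 0; then v_{j-1} := N · v_j for j = 3, …, 2.

Pick v_3 = (1, 0, 0, 0)ᵀ.
Then v_2 = N · v_3 = (-1, 2, -1, 0)ᵀ.
Then v_1 = N · v_2 = (-1, 1, 0, 0)ᵀ.

Sanity check: (A − (2)·I) v_1 = (0, 0, 0, 0)ᵀ = 0. ✓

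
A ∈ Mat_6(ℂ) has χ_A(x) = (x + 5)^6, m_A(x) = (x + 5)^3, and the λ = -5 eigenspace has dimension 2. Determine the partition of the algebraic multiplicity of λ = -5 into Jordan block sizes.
Block sizes for λ = -5: [3, 3]

Step 1 — from the characteristic polynomial, algebraic multiplicity of λ = -5 is 6. From dim ker(A − (-5)·I) = 2, there are exactly 2 Jordan blocks for λ = -5.
Step 2 — from the minimal polynomial, the factor (x + 5)^3 tells us the largest block for λ = -5 has size 3.
Step 3 — with total size 6, 2 blocks, and largest block 3, the block sizes (in nonincreasing order) are [3, 3].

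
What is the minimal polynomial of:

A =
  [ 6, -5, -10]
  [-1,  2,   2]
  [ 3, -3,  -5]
x^2 - 2*x + 1

The characteristic polynomial is χ_A(x) = (x - 1)^3, so the eigenvalues are known. The minimal polynomial is
  m_A(x) = Π_λ (x − λ)^{k_λ}
where k_λ is the size of the *largest* Jordan block for λ (equivalently, the smallest k with (A − λI)^k v = 0 for every generalised eigenvector v of λ).

  λ = 1: largest Jordan block has size 2, contributing (x − 1)^2

So m_A(x) = (x - 1)^2 = x^2 - 2*x + 1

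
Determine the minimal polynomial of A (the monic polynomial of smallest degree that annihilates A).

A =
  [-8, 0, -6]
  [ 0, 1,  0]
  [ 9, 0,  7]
x^2 + x - 2

The characteristic polynomial is χ_A(x) = (x - 1)^2*(x + 2), so the eigenvalues are known. The minimal polynomial is
  m_A(x) = Π_λ (x − λ)^{k_λ}
where k_λ is the size of the *largest* Jordan block for λ (equivalently, the smallest k with (A − λI)^k v = 0 for every generalised eigenvector v of λ).

  λ = -2: largest Jordan block has size 1, contributing (x + 2)
  λ = 1: largest Jordan block has size 1, contributing (x − 1)

So m_A(x) = (x - 1)*(x + 2) = x^2 + x - 2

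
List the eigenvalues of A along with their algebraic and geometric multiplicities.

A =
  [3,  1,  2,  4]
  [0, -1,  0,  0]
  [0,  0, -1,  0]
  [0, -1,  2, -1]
λ = -1: alg = 3, geom = 2; λ = 3: alg = 1, geom = 1

Step 1 — factor the characteristic polynomial to read off the algebraic multiplicities:
  χ_A(x) = (x - 3)*(x + 1)^3

Step 2 — compute geometric multiplicities via the rank-nullity identity g(λ) = n − rank(A − λI):
  rank(A − (-1)·I) = 2, so dim ker(A − (-1)·I) = n − 2 = 2
  rank(A − (3)·I) = 3, so dim ker(A − (3)·I) = n − 3 = 1

Summary:
  λ = -1: algebraic multiplicity = 3, geometric multiplicity = 2
  λ = 3: algebraic multiplicity = 1, geometric multiplicity = 1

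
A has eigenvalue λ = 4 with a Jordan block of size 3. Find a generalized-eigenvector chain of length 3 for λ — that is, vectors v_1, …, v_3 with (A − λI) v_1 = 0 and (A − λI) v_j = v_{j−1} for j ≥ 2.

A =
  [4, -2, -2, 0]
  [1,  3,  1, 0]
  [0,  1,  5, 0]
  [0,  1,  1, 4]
A Jordan chain for λ = 4 of length 3:
v_1 = (-2, -1, 1, 1)ᵀ
v_2 = (0, 1, 0, 0)ᵀ
v_3 = (1, 0, 0, 0)ᵀ

Let N = A − (4)·I. We want v_3 with N^3 v_3 = 0 but N^2 v_3 ≠ 0; then v_{j-1} := N · v_j for j = 3, …, 2.

Pick v_3 = (1, 0, 0, 0)ᵀ.
Then v_2 = N · v_3 = (0, 1, 0, 0)ᵀ.
Then v_1 = N · v_2 = (-2, -1, 1, 1)ᵀ.

Sanity check: (A − (4)·I) v_1 = (0, 0, 0, 0)ᵀ = 0. ✓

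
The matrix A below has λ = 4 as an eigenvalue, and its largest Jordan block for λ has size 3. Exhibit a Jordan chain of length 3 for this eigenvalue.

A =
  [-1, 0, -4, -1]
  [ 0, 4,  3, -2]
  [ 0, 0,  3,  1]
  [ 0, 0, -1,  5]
A Jordan chain for λ = 4 of length 3:
v_1 = (0, 1, 0, 0)ᵀ
v_2 = (-1, -3, 1, 1)ᵀ
v_3 = (1, 0, -1, 0)ᵀ

Let N = A − (4)·I. We want v_3 with N^3 v_3 = 0 but N^2 v_3 ≠ 0; then v_{j-1} := N · v_j for j = 3, …, 2.

Pick v_3 = (1, 0, -1, 0)ᵀ.
Then v_2 = N · v_3 = (-1, -3, 1, 1)ᵀ.
Then v_1 = N · v_2 = (0, 1, 0, 0)ᵀ.

Sanity check: (A − (4)·I) v_1 = (0, 0, 0, 0)ᵀ = 0. ✓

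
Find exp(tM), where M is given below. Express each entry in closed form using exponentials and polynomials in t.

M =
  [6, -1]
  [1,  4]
e^{tM} =
  [t*exp(5*t) + exp(5*t), -t*exp(5*t)]
  [t*exp(5*t), -t*exp(5*t) + exp(5*t)]

Strategy: write M = P · J · P⁻¹ where J is a Jordan canonical form, so e^{tM} = P · e^{tJ} · P⁻¹, and e^{tJ} can be computed block-by-block.

M has Jordan form
J =
  [5, 1]
  [0, 5]
(up to reordering of blocks).

Per-block formulas:
  For a 2×2 Jordan block J_2(5): exp(t · J_2(5)) = e^(5t)·(I + t·N), where N is the 2×2 nilpotent shift.

After assembling e^{tJ} and conjugating by P, we get:

e^{tM} =
  [t*exp(5*t) + exp(5*t), -t*exp(5*t)]
  [t*exp(5*t), -t*exp(5*t) + exp(5*t)]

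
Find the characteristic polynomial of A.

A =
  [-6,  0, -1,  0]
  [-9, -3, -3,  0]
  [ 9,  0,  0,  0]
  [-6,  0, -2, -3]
x^4 + 12*x^3 + 54*x^2 + 108*x + 81

Expanding det(x·I − A) (e.g. by cofactor expansion or by noting that A is similar to its Jordan form J, which has the same characteristic polynomial as A) gives
  χ_A(x) = x^4 + 12*x^3 + 54*x^2 + 108*x + 81
which factors as (x + 3)^4. The eigenvalues (with algebraic multiplicities) are λ = -3 with multiplicity 4.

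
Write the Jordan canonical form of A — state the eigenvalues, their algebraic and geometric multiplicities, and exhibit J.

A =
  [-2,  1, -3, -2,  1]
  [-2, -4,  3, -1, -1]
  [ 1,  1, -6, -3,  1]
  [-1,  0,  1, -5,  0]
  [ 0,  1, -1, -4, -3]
J_3(-4) ⊕ J_2(-4)

The characteristic polynomial is
  det(x·I − A) = x^5 + 20*x^4 + 160*x^3 + 640*x^2 + 1280*x + 1024 = (x + 4)^5

Eigenvalues and multiplicities (the geometric multiplicity of λ is n − rank(A − λI), which equals the number of Jordan blocks for λ):
  λ = -4: algebraic multiplicity = 5, geometric multiplicity = 2

Determining the block sizes for each eigenvalue:
  λ = -4: with am = 5 and gm = 2, the partition is not yet determined (e.g. several partitions of 5 into 2 parts exist). Let N = A − (-4)·I. Computing rank(N^1) = 3, rank(N^2) = 1, rank(N^3) = 0; the number of blocks of size ≥ j is rank(N^{j−1}) − rank(N^j), giving [2, 2, 1]. So we have 1 block(s) of size 3, 1 block(s) of size 2 → block sizes [3, 2]

Assembling the blocks gives a Jordan form
J =
  [-4,  1,  0,  0,  0]
  [ 0, -4,  1,  0,  0]
  [ 0,  0, -4,  0,  0]
  [ 0,  0,  0, -4,  1]
  [ 0,  0,  0,  0, -4]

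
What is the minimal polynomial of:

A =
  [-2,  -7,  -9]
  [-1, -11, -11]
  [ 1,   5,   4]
x^3 + 9*x^2 + 27*x + 27

The characteristic polynomial is χ_A(x) = (x + 3)^3, so the eigenvalues are known. The minimal polynomial is
  m_A(x) = Π_λ (x − λ)^{k_λ}
where k_λ is the size of the *largest* Jordan block for λ (equivalently, the smallest k with (A − λI)^k v = 0 for every generalised eigenvector v of λ).

  λ = -3: largest Jordan block has size 3, contributing (x + 3)^3

So m_A(x) = (x + 3)^3 = x^3 + 9*x^2 + 27*x + 27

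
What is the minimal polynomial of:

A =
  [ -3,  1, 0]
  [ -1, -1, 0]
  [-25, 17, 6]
x^3 - 2*x^2 - 20*x - 24

The characteristic polynomial is χ_A(x) = (x - 6)*(x + 2)^2, so the eigenvalues are known. The minimal polynomial is
  m_A(x) = Π_λ (x − λ)^{k_λ}
where k_λ is the size of the *largest* Jordan block for λ (equivalently, the smallest k with (A − λI)^k v = 0 for every generalised eigenvector v of λ).

  λ = -2: largest Jordan block has size 2, contributing (x + 2)^2
  λ = 6: largest Jordan block has size 1, contributing (x − 6)

So m_A(x) = (x - 6)*(x + 2)^2 = x^3 - 2*x^2 - 20*x - 24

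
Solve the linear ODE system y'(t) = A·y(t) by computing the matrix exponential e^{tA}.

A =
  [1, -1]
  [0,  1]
e^{tA} =
  [exp(t), -t*exp(t)]
  [0, exp(t)]

Strategy: write A = P · J · P⁻¹ where J is a Jordan canonical form, so e^{tA} = P · e^{tJ} · P⁻¹, and e^{tJ} can be computed block-by-block.

A has Jordan form
J =
  [1, 1]
  [0, 1]
(up to reordering of blocks).

Per-block formulas:
  For a 2×2 Jordan block J_2(1): exp(t · J_2(1)) = e^(1t)·(I + t·N), where N is the 2×2 nilpotent shift.

After assembling e^{tJ} and conjugating by P, we get:

e^{tA} =
  [exp(t), -t*exp(t)]
  [0, exp(t)]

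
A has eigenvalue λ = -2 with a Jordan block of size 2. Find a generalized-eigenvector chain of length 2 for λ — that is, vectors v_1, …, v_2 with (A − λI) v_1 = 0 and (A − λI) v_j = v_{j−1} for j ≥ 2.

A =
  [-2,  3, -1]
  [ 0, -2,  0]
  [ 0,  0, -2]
A Jordan chain for λ = -2 of length 2:
v_1 = (3, 0, 0)ᵀ
v_2 = (0, 1, 0)ᵀ

Let N = A − (-2)·I. We want v_2 with N^2 v_2 = 0 but N^1 v_2 ≠ 0; then v_{j-1} := N · v_j for j = 2, …, 2.

Pick v_2 = (0, 1, 0)ᵀ.
Then v_1 = N · v_2 = (3, 0, 0)ᵀ.

Sanity check: (A − (-2)·I) v_1 = (0, 0, 0)ᵀ = 0. ✓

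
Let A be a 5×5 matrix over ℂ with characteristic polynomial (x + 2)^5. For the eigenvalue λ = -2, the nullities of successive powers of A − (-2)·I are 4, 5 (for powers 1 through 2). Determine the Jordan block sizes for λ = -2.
Block sizes for λ = -2: [2, 1, 1, 1]

From the dimensions of kernels of powers, the number of Jordan blocks of size at least j is d_j − d_{j−1} where d_j = dim ker(N^j) (with d_0 = 0). Computing the differences gives [4, 1].
The number of blocks of size exactly k is (#blocks of size ≥ k) − (#blocks of size ≥ k + 1), so the partition is: 3 block(s) of size 1, 1 block(s) of size 2.
In nonincreasing order the block sizes are [2, 1, 1, 1].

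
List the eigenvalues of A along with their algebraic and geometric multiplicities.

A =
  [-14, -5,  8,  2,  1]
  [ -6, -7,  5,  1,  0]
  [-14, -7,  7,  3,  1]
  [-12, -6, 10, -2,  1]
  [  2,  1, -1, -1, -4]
λ = -4: alg = 5, geom = 2

Step 1 — factor the characteristic polynomial to read off the algebraic multiplicities:
  χ_A(x) = (x + 4)^5

Step 2 — compute geometric multiplicities via the rank-nullity identity g(λ) = n − rank(A − λI):
  rank(A − (-4)·I) = 3, so dim ker(A − (-4)·I) = n − 3 = 2

Summary:
  λ = -4: algebraic multiplicity = 5, geometric multiplicity = 2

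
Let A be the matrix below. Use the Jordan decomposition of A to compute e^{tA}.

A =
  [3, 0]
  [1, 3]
e^{tA} =
  [exp(3*t), 0]
  [t*exp(3*t), exp(3*t)]

Strategy: write A = P · J · P⁻¹ where J is a Jordan canonical form, so e^{tA} = P · e^{tJ} · P⁻¹, and e^{tJ} can be computed block-by-block.

A has Jordan form
J =
  [3, 1]
  [0, 3]
(up to reordering of blocks).

Per-block formulas:
  For a 2×2 Jordan block J_2(3): exp(t · J_2(3)) = e^(3t)·(I + t·N), where N is the 2×2 nilpotent shift.

After assembling e^{tJ} and conjugating by P, we get:

e^{tA} =
  [exp(3*t), 0]
  [t*exp(3*t), exp(3*t)]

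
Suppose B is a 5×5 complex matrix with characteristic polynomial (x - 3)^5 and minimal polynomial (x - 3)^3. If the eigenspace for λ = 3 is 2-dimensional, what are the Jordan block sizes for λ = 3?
Block sizes for λ = 3: [3, 2]

Step 1 — from the characteristic polynomial, algebraic multiplicity of λ = 3 is 5. From dim ker(B − (3)·I) = 2, there are exactly 2 Jordan blocks for λ = 3.
Step 2 — from the minimal polynomial, the factor (x − 3)^3 tells us the largest block for λ = 3 has size 3.
Step 3 — with total size 5, 2 blocks, and largest block 3, the block sizes (in nonincreasing order) are [3, 2].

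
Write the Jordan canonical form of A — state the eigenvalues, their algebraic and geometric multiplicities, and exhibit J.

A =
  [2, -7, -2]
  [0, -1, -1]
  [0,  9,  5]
J_3(2)

The characteristic polynomial is
  det(x·I − A) = x^3 - 6*x^2 + 12*x - 8 = (x - 2)^3

Eigenvalues and multiplicities (the geometric multiplicity of λ is n − rank(A − λI), which equals the number of Jordan blocks for λ):
  λ = 2: algebraic multiplicity = 3, geometric multiplicity = 1

Determining the block sizes for each eigenvalue:
  λ = 2: one block (gm = 1), so the single block has size am = 3 → block sizes [3]

Assembling the blocks gives a Jordan form
J =
  [2, 1, 0]
  [0, 2, 1]
  [0, 0, 2]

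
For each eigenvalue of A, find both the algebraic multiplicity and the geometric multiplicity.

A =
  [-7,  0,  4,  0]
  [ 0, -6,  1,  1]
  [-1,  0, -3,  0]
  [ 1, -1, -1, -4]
λ = -5: alg = 4, geom = 2

Step 1 — factor the characteristic polynomial to read off the algebraic multiplicities:
  χ_A(x) = (x + 5)^4

Step 2 — compute geometric multiplicities via the rank-nullity identity g(λ) = n − rank(A − λI):
  rank(A − (-5)·I) = 2, so dim ker(A − (-5)·I) = n − 2 = 2

Summary:
  λ = -5: algebraic multiplicity = 4, geometric multiplicity = 2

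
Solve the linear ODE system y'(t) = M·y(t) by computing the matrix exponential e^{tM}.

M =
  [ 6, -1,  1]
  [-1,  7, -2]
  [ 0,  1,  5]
e^{tM} =
  [t^2*exp(6*t)/2 + exp(6*t), -t*exp(6*t), t^2*exp(6*t)/2 + t*exp(6*t)]
  [-t^2*exp(6*t)/2 - t*exp(6*t), t*exp(6*t) + exp(6*t), -t^2*exp(6*t)/2 - 2*t*exp(6*t)]
  [-t^2*exp(6*t)/2, t*exp(6*t), -t^2*exp(6*t)/2 - t*exp(6*t) + exp(6*t)]

Strategy: write M = P · J · P⁻¹ where J is a Jordan canonical form, so e^{tM} = P · e^{tJ} · P⁻¹, and e^{tJ} can be computed block-by-block.

M has Jordan form
J =
  [6, 1, 0]
  [0, 6, 1]
  [0, 0, 6]
(up to reordering of blocks).

Per-block formulas:
  For a 3×3 Jordan block J_3(6): exp(t · J_3(6)) = e^(6t)·(I + t·N + (t^2/2)·N^2), where N is the 3×3 nilpotent shift.

After assembling e^{tJ} and conjugating by P, we get:

e^{tM} =
  [t^2*exp(6*t)/2 + exp(6*t), -t*exp(6*t), t^2*exp(6*t)/2 + t*exp(6*t)]
  [-t^2*exp(6*t)/2 - t*exp(6*t), t*exp(6*t) + exp(6*t), -t^2*exp(6*t)/2 - 2*t*exp(6*t)]
  [-t^2*exp(6*t)/2, t*exp(6*t), -t^2*exp(6*t)/2 - t*exp(6*t) + exp(6*t)]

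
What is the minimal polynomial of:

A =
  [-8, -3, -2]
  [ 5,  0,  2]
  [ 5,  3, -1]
x^2 + 6*x + 9

The characteristic polynomial is χ_A(x) = (x + 3)^3, so the eigenvalues are known. The minimal polynomial is
  m_A(x) = Π_λ (x − λ)^{k_λ}
where k_λ is the size of the *largest* Jordan block for λ (equivalently, the smallest k with (A − λI)^k v = 0 for every generalised eigenvector v of λ).

  λ = -3: largest Jordan block has size 2, contributing (x + 3)^2

So m_A(x) = (x + 3)^2 = x^2 + 6*x + 9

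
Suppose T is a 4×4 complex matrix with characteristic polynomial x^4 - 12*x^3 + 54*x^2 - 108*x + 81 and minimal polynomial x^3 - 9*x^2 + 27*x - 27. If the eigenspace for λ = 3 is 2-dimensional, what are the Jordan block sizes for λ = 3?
Block sizes for λ = 3: [3, 1]

Step 1 — from the characteristic polynomial, algebraic multiplicity of λ = 3 is 4. From dim ker(T − (3)·I) = 2, there are exactly 2 Jordan blocks for λ = 3.
Step 2 — from the minimal polynomial, the factor (x − 3)^3 tells us the largest block for λ = 3 has size 3.
Step 3 — with total size 4, 2 blocks, and largest block 3, the block sizes (in nonincreasing order) are [3, 1].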